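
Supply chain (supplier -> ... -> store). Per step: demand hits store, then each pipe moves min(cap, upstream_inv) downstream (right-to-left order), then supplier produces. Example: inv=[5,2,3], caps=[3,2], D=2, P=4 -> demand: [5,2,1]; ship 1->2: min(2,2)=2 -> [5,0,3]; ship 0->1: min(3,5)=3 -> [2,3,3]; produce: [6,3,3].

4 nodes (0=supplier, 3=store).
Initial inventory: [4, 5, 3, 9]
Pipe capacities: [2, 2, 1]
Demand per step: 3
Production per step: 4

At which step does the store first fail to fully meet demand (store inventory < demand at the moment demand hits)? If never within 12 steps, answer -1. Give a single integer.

Step 1: demand=3,sold=3 ship[2->3]=1 ship[1->2]=2 ship[0->1]=2 prod=4 -> [6 5 4 7]
Step 2: demand=3,sold=3 ship[2->3]=1 ship[1->2]=2 ship[0->1]=2 prod=4 -> [8 5 5 5]
Step 3: demand=3,sold=3 ship[2->3]=1 ship[1->2]=2 ship[0->1]=2 prod=4 -> [10 5 6 3]
Step 4: demand=3,sold=3 ship[2->3]=1 ship[1->2]=2 ship[0->1]=2 prod=4 -> [12 5 7 1]
Step 5: demand=3,sold=1 ship[2->3]=1 ship[1->2]=2 ship[0->1]=2 prod=4 -> [14 5 8 1]
Step 6: demand=3,sold=1 ship[2->3]=1 ship[1->2]=2 ship[0->1]=2 prod=4 -> [16 5 9 1]
Step 7: demand=3,sold=1 ship[2->3]=1 ship[1->2]=2 ship[0->1]=2 prod=4 -> [18 5 10 1]
Step 8: demand=3,sold=1 ship[2->3]=1 ship[1->2]=2 ship[0->1]=2 prod=4 -> [20 5 11 1]
Step 9: demand=3,sold=1 ship[2->3]=1 ship[1->2]=2 ship[0->1]=2 prod=4 -> [22 5 12 1]
Step 10: demand=3,sold=1 ship[2->3]=1 ship[1->2]=2 ship[0->1]=2 prod=4 -> [24 5 13 1]
Step 11: demand=3,sold=1 ship[2->3]=1 ship[1->2]=2 ship[0->1]=2 prod=4 -> [26 5 14 1]
Step 12: demand=3,sold=1 ship[2->3]=1 ship[1->2]=2 ship[0->1]=2 prod=4 -> [28 5 15 1]
First stockout at step 5

5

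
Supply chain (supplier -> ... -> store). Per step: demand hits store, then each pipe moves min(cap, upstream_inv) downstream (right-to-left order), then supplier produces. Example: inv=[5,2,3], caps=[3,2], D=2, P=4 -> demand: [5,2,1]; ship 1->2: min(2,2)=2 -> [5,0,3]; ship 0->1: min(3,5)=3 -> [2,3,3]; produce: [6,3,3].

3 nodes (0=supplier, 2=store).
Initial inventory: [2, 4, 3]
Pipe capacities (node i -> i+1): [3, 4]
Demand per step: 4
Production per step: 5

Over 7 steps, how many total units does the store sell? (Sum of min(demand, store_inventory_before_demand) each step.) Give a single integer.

Answer: 21

Derivation:
Step 1: sold=3 (running total=3) -> [5 2 4]
Step 2: sold=4 (running total=7) -> [7 3 2]
Step 3: sold=2 (running total=9) -> [9 3 3]
Step 4: sold=3 (running total=12) -> [11 3 3]
Step 5: sold=3 (running total=15) -> [13 3 3]
Step 6: sold=3 (running total=18) -> [15 3 3]
Step 7: sold=3 (running total=21) -> [17 3 3]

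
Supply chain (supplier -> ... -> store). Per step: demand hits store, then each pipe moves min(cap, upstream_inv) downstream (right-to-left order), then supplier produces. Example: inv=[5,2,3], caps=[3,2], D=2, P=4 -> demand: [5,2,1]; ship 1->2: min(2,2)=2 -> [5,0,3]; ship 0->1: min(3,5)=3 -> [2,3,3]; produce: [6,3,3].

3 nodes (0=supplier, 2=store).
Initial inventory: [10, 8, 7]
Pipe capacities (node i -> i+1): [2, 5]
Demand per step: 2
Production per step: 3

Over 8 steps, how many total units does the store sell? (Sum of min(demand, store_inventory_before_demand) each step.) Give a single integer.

Step 1: sold=2 (running total=2) -> [11 5 10]
Step 2: sold=2 (running total=4) -> [12 2 13]
Step 3: sold=2 (running total=6) -> [13 2 13]
Step 4: sold=2 (running total=8) -> [14 2 13]
Step 5: sold=2 (running total=10) -> [15 2 13]
Step 6: sold=2 (running total=12) -> [16 2 13]
Step 7: sold=2 (running total=14) -> [17 2 13]
Step 8: sold=2 (running total=16) -> [18 2 13]

Answer: 16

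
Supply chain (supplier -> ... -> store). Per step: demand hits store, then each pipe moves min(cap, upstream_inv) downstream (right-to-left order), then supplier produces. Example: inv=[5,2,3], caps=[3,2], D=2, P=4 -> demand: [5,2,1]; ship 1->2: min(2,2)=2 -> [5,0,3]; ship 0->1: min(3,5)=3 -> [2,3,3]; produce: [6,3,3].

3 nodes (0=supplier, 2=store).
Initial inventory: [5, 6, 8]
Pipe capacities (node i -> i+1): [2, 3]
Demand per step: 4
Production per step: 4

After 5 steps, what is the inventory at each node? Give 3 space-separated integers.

Step 1: demand=4,sold=4 ship[1->2]=3 ship[0->1]=2 prod=4 -> inv=[7 5 7]
Step 2: demand=4,sold=4 ship[1->2]=3 ship[0->1]=2 prod=4 -> inv=[9 4 6]
Step 3: demand=4,sold=4 ship[1->2]=3 ship[0->1]=2 prod=4 -> inv=[11 3 5]
Step 4: demand=4,sold=4 ship[1->2]=3 ship[0->1]=2 prod=4 -> inv=[13 2 4]
Step 5: demand=4,sold=4 ship[1->2]=2 ship[0->1]=2 prod=4 -> inv=[15 2 2]

15 2 2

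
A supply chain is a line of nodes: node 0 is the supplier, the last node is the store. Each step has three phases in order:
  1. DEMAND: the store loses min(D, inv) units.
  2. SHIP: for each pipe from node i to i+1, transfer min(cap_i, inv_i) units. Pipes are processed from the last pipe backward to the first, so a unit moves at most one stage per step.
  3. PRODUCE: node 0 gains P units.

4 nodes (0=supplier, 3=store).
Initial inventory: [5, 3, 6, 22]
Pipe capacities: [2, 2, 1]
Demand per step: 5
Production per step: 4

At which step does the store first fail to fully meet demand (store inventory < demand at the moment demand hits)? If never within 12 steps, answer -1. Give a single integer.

Step 1: demand=5,sold=5 ship[2->3]=1 ship[1->2]=2 ship[0->1]=2 prod=4 -> [7 3 7 18]
Step 2: demand=5,sold=5 ship[2->3]=1 ship[1->2]=2 ship[0->1]=2 prod=4 -> [9 3 8 14]
Step 3: demand=5,sold=5 ship[2->3]=1 ship[1->2]=2 ship[0->1]=2 prod=4 -> [11 3 9 10]
Step 4: demand=5,sold=5 ship[2->3]=1 ship[1->2]=2 ship[0->1]=2 prod=4 -> [13 3 10 6]
Step 5: demand=5,sold=5 ship[2->3]=1 ship[1->2]=2 ship[0->1]=2 prod=4 -> [15 3 11 2]
Step 6: demand=5,sold=2 ship[2->3]=1 ship[1->2]=2 ship[0->1]=2 prod=4 -> [17 3 12 1]
Step 7: demand=5,sold=1 ship[2->3]=1 ship[1->2]=2 ship[0->1]=2 prod=4 -> [19 3 13 1]
Step 8: demand=5,sold=1 ship[2->3]=1 ship[1->2]=2 ship[0->1]=2 prod=4 -> [21 3 14 1]
Step 9: demand=5,sold=1 ship[2->3]=1 ship[1->2]=2 ship[0->1]=2 prod=4 -> [23 3 15 1]
Step 10: demand=5,sold=1 ship[2->3]=1 ship[1->2]=2 ship[0->1]=2 prod=4 -> [25 3 16 1]
Step 11: demand=5,sold=1 ship[2->3]=1 ship[1->2]=2 ship[0->1]=2 prod=4 -> [27 3 17 1]
Step 12: demand=5,sold=1 ship[2->3]=1 ship[1->2]=2 ship[0->1]=2 prod=4 -> [29 3 18 1]
First stockout at step 6

6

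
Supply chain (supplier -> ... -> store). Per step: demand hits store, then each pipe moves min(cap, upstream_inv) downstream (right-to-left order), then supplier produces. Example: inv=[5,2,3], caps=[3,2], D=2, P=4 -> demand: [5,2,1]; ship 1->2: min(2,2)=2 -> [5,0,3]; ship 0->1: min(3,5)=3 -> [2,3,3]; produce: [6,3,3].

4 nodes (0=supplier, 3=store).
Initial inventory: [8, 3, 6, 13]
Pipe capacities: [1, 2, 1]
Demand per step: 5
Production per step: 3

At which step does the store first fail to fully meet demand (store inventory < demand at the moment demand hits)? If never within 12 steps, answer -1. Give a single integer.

Step 1: demand=5,sold=5 ship[2->3]=1 ship[1->2]=2 ship[0->1]=1 prod=3 -> [10 2 7 9]
Step 2: demand=5,sold=5 ship[2->3]=1 ship[1->2]=2 ship[0->1]=1 prod=3 -> [12 1 8 5]
Step 3: demand=5,sold=5 ship[2->3]=1 ship[1->2]=1 ship[0->1]=1 prod=3 -> [14 1 8 1]
Step 4: demand=5,sold=1 ship[2->3]=1 ship[1->2]=1 ship[0->1]=1 prod=3 -> [16 1 8 1]
Step 5: demand=5,sold=1 ship[2->3]=1 ship[1->2]=1 ship[0->1]=1 prod=3 -> [18 1 8 1]
Step 6: demand=5,sold=1 ship[2->3]=1 ship[1->2]=1 ship[0->1]=1 prod=3 -> [20 1 8 1]
Step 7: demand=5,sold=1 ship[2->3]=1 ship[1->2]=1 ship[0->1]=1 prod=3 -> [22 1 8 1]
Step 8: demand=5,sold=1 ship[2->3]=1 ship[1->2]=1 ship[0->1]=1 prod=3 -> [24 1 8 1]
Step 9: demand=5,sold=1 ship[2->3]=1 ship[1->2]=1 ship[0->1]=1 prod=3 -> [26 1 8 1]
Step 10: demand=5,sold=1 ship[2->3]=1 ship[1->2]=1 ship[0->1]=1 prod=3 -> [28 1 8 1]
Step 11: demand=5,sold=1 ship[2->3]=1 ship[1->2]=1 ship[0->1]=1 prod=3 -> [30 1 8 1]
Step 12: demand=5,sold=1 ship[2->3]=1 ship[1->2]=1 ship[0->1]=1 prod=3 -> [32 1 8 1]
First stockout at step 4

4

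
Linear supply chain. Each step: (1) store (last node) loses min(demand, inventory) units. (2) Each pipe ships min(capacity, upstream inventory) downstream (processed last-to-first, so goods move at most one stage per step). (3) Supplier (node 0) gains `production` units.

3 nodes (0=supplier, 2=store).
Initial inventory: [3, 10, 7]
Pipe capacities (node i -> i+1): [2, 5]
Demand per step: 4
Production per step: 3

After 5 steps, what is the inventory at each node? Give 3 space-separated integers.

Step 1: demand=4,sold=4 ship[1->2]=5 ship[0->1]=2 prod=3 -> inv=[4 7 8]
Step 2: demand=4,sold=4 ship[1->2]=5 ship[0->1]=2 prod=3 -> inv=[5 4 9]
Step 3: demand=4,sold=4 ship[1->2]=4 ship[0->1]=2 prod=3 -> inv=[6 2 9]
Step 4: demand=4,sold=4 ship[1->2]=2 ship[0->1]=2 prod=3 -> inv=[7 2 7]
Step 5: demand=4,sold=4 ship[1->2]=2 ship[0->1]=2 prod=3 -> inv=[8 2 5]

8 2 5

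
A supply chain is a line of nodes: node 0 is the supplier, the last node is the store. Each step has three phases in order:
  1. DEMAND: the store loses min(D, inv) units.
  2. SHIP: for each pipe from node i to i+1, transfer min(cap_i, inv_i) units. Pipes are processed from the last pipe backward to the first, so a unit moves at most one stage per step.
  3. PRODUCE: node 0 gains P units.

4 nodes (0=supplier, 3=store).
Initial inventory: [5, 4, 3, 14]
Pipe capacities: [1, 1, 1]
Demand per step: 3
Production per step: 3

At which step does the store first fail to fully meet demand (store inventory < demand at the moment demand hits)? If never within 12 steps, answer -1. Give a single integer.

Step 1: demand=3,sold=3 ship[2->3]=1 ship[1->2]=1 ship[0->1]=1 prod=3 -> [7 4 3 12]
Step 2: demand=3,sold=3 ship[2->3]=1 ship[1->2]=1 ship[0->1]=1 prod=3 -> [9 4 3 10]
Step 3: demand=3,sold=3 ship[2->3]=1 ship[1->2]=1 ship[0->1]=1 prod=3 -> [11 4 3 8]
Step 4: demand=3,sold=3 ship[2->3]=1 ship[1->2]=1 ship[0->1]=1 prod=3 -> [13 4 3 6]
Step 5: demand=3,sold=3 ship[2->3]=1 ship[1->2]=1 ship[0->1]=1 prod=3 -> [15 4 3 4]
Step 6: demand=3,sold=3 ship[2->3]=1 ship[1->2]=1 ship[0->1]=1 prod=3 -> [17 4 3 2]
Step 7: demand=3,sold=2 ship[2->3]=1 ship[1->2]=1 ship[0->1]=1 prod=3 -> [19 4 3 1]
Step 8: demand=3,sold=1 ship[2->3]=1 ship[1->2]=1 ship[0->1]=1 prod=3 -> [21 4 3 1]
Step 9: demand=3,sold=1 ship[2->3]=1 ship[1->2]=1 ship[0->1]=1 prod=3 -> [23 4 3 1]
Step 10: demand=3,sold=1 ship[2->3]=1 ship[1->2]=1 ship[0->1]=1 prod=3 -> [25 4 3 1]
Step 11: demand=3,sold=1 ship[2->3]=1 ship[1->2]=1 ship[0->1]=1 prod=3 -> [27 4 3 1]
Step 12: demand=3,sold=1 ship[2->3]=1 ship[1->2]=1 ship[0->1]=1 prod=3 -> [29 4 3 1]
First stockout at step 7

7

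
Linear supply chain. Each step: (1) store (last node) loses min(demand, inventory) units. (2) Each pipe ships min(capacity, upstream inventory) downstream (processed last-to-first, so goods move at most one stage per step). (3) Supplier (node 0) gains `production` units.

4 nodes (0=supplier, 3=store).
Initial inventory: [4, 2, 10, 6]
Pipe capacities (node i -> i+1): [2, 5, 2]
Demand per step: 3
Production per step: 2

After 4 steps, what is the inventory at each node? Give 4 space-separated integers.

Step 1: demand=3,sold=3 ship[2->3]=2 ship[1->2]=2 ship[0->1]=2 prod=2 -> inv=[4 2 10 5]
Step 2: demand=3,sold=3 ship[2->3]=2 ship[1->2]=2 ship[0->1]=2 prod=2 -> inv=[4 2 10 4]
Step 3: demand=3,sold=3 ship[2->3]=2 ship[1->2]=2 ship[0->1]=2 prod=2 -> inv=[4 2 10 3]
Step 4: demand=3,sold=3 ship[2->3]=2 ship[1->2]=2 ship[0->1]=2 prod=2 -> inv=[4 2 10 2]

4 2 10 2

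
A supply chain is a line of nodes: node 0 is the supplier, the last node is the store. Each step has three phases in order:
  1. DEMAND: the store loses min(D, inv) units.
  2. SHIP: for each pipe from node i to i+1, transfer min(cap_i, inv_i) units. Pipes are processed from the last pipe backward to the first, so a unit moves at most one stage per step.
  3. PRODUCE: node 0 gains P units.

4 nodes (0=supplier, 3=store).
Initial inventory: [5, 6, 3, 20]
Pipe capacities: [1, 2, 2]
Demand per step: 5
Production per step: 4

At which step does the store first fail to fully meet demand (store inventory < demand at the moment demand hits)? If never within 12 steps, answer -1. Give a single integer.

Step 1: demand=5,sold=5 ship[2->3]=2 ship[1->2]=2 ship[0->1]=1 prod=4 -> [8 5 3 17]
Step 2: demand=5,sold=5 ship[2->3]=2 ship[1->2]=2 ship[0->1]=1 prod=4 -> [11 4 3 14]
Step 3: demand=5,sold=5 ship[2->3]=2 ship[1->2]=2 ship[0->1]=1 prod=4 -> [14 3 3 11]
Step 4: demand=5,sold=5 ship[2->3]=2 ship[1->2]=2 ship[0->1]=1 prod=4 -> [17 2 3 8]
Step 5: demand=5,sold=5 ship[2->3]=2 ship[1->2]=2 ship[0->1]=1 prod=4 -> [20 1 3 5]
Step 6: demand=5,sold=5 ship[2->3]=2 ship[1->2]=1 ship[0->1]=1 prod=4 -> [23 1 2 2]
Step 7: demand=5,sold=2 ship[2->3]=2 ship[1->2]=1 ship[0->1]=1 prod=4 -> [26 1 1 2]
Step 8: demand=5,sold=2 ship[2->3]=1 ship[1->2]=1 ship[0->1]=1 prod=4 -> [29 1 1 1]
Step 9: demand=5,sold=1 ship[2->3]=1 ship[1->2]=1 ship[0->1]=1 prod=4 -> [32 1 1 1]
Step 10: demand=5,sold=1 ship[2->3]=1 ship[1->2]=1 ship[0->1]=1 prod=4 -> [35 1 1 1]
Step 11: demand=5,sold=1 ship[2->3]=1 ship[1->2]=1 ship[0->1]=1 prod=4 -> [38 1 1 1]
Step 12: demand=5,sold=1 ship[2->3]=1 ship[1->2]=1 ship[0->1]=1 prod=4 -> [41 1 1 1]
First stockout at step 7

7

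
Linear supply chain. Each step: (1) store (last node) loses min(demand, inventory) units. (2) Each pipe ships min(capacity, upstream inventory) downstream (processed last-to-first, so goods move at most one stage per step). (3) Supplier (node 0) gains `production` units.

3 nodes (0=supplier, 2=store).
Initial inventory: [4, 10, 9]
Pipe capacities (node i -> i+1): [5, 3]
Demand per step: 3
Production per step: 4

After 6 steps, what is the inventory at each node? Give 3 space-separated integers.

Step 1: demand=3,sold=3 ship[1->2]=3 ship[0->1]=4 prod=4 -> inv=[4 11 9]
Step 2: demand=3,sold=3 ship[1->2]=3 ship[0->1]=4 prod=4 -> inv=[4 12 9]
Step 3: demand=3,sold=3 ship[1->2]=3 ship[0->1]=4 prod=4 -> inv=[4 13 9]
Step 4: demand=3,sold=3 ship[1->2]=3 ship[0->1]=4 prod=4 -> inv=[4 14 9]
Step 5: demand=3,sold=3 ship[1->2]=3 ship[0->1]=4 prod=4 -> inv=[4 15 9]
Step 6: demand=3,sold=3 ship[1->2]=3 ship[0->1]=4 prod=4 -> inv=[4 16 9]

4 16 9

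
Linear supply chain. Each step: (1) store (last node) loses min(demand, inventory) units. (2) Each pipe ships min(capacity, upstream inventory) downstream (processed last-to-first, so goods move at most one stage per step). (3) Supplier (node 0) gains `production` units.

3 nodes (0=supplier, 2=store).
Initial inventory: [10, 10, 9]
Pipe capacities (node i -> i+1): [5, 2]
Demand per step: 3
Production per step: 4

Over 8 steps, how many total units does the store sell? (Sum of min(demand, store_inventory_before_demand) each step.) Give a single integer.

Step 1: sold=3 (running total=3) -> [9 13 8]
Step 2: sold=3 (running total=6) -> [8 16 7]
Step 3: sold=3 (running total=9) -> [7 19 6]
Step 4: sold=3 (running total=12) -> [6 22 5]
Step 5: sold=3 (running total=15) -> [5 25 4]
Step 6: sold=3 (running total=18) -> [4 28 3]
Step 7: sold=3 (running total=21) -> [4 30 2]
Step 8: sold=2 (running total=23) -> [4 32 2]

Answer: 23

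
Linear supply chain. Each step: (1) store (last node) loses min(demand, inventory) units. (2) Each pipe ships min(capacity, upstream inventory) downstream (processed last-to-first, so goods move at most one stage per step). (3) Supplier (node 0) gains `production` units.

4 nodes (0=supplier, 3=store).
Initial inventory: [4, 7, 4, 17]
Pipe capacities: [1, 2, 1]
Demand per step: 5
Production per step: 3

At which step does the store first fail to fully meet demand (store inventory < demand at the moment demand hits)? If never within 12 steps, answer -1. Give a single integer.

Step 1: demand=5,sold=5 ship[2->3]=1 ship[1->2]=2 ship[0->1]=1 prod=3 -> [6 6 5 13]
Step 2: demand=5,sold=5 ship[2->3]=1 ship[1->2]=2 ship[0->1]=1 prod=3 -> [8 5 6 9]
Step 3: demand=5,sold=5 ship[2->3]=1 ship[1->2]=2 ship[0->1]=1 prod=3 -> [10 4 7 5]
Step 4: demand=5,sold=5 ship[2->3]=1 ship[1->2]=2 ship[0->1]=1 prod=3 -> [12 3 8 1]
Step 5: demand=5,sold=1 ship[2->3]=1 ship[1->2]=2 ship[0->1]=1 prod=3 -> [14 2 9 1]
Step 6: demand=5,sold=1 ship[2->3]=1 ship[1->2]=2 ship[0->1]=1 prod=3 -> [16 1 10 1]
Step 7: demand=5,sold=1 ship[2->3]=1 ship[1->2]=1 ship[0->1]=1 prod=3 -> [18 1 10 1]
Step 8: demand=5,sold=1 ship[2->3]=1 ship[1->2]=1 ship[0->1]=1 prod=3 -> [20 1 10 1]
Step 9: demand=5,sold=1 ship[2->3]=1 ship[1->2]=1 ship[0->1]=1 prod=3 -> [22 1 10 1]
Step 10: demand=5,sold=1 ship[2->3]=1 ship[1->2]=1 ship[0->1]=1 prod=3 -> [24 1 10 1]
Step 11: demand=5,sold=1 ship[2->3]=1 ship[1->2]=1 ship[0->1]=1 prod=3 -> [26 1 10 1]
Step 12: demand=5,sold=1 ship[2->3]=1 ship[1->2]=1 ship[0->1]=1 prod=3 -> [28 1 10 1]
First stockout at step 5

5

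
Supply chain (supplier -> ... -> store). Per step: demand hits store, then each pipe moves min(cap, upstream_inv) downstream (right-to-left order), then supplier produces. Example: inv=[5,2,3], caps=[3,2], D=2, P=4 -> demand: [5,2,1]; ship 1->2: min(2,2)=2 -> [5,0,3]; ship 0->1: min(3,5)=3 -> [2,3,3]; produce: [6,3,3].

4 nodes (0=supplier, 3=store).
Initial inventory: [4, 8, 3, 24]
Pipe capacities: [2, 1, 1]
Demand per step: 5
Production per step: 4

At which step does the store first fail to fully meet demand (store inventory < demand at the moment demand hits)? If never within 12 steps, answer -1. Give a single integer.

Step 1: demand=5,sold=5 ship[2->3]=1 ship[1->2]=1 ship[0->1]=2 prod=4 -> [6 9 3 20]
Step 2: demand=5,sold=5 ship[2->3]=1 ship[1->2]=1 ship[0->1]=2 prod=4 -> [8 10 3 16]
Step 3: demand=5,sold=5 ship[2->3]=1 ship[1->2]=1 ship[0->1]=2 prod=4 -> [10 11 3 12]
Step 4: demand=5,sold=5 ship[2->3]=1 ship[1->2]=1 ship[0->1]=2 prod=4 -> [12 12 3 8]
Step 5: demand=5,sold=5 ship[2->3]=1 ship[1->2]=1 ship[0->1]=2 prod=4 -> [14 13 3 4]
Step 6: demand=5,sold=4 ship[2->3]=1 ship[1->2]=1 ship[0->1]=2 prod=4 -> [16 14 3 1]
Step 7: demand=5,sold=1 ship[2->3]=1 ship[1->2]=1 ship[0->1]=2 prod=4 -> [18 15 3 1]
Step 8: demand=5,sold=1 ship[2->3]=1 ship[1->2]=1 ship[0->1]=2 prod=4 -> [20 16 3 1]
Step 9: demand=5,sold=1 ship[2->3]=1 ship[1->2]=1 ship[0->1]=2 prod=4 -> [22 17 3 1]
Step 10: demand=5,sold=1 ship[2->3]=1 ship[1->2]=1 ship[0->1]=2 prod=4 -> [24 18 3 1]
Step 11: demand=5,sold=1 ship[2->3]=1 ship[1->2]=1 ship[0->1]=2 prod=4 -> [26 19 3 1]
Step 12: demand=5,sold=1 ship[2->3]=1 ship[1->2]=1 ship[0->1]=2 prod=4 -> [28 20 3 1]
First stockout at step 6

6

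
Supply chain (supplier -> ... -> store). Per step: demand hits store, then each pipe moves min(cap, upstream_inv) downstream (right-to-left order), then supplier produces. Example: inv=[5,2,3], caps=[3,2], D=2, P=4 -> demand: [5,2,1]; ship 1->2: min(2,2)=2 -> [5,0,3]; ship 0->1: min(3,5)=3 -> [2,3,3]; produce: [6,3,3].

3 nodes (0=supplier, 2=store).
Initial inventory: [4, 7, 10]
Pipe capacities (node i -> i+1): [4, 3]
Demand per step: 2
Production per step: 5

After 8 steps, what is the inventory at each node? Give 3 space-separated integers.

Step 1: demand=2,sold=2 ship[1->2]=3 ship[0->1]=4 prod=5 -> inv=[5 8 11]
Step 2: demand=2,sold=2 ship[1->2]=3 ship[0->1]=4 prod=5 -> inv=[6 9 12]
Step 3: demand=2,sold=2 ship[1->2]=3 ship[0->1]=4 prod=5 -> inv=[7 10 13]
Step 4: demand=2,sold=2 ship[1->2]=3 ship[0->1]=4 prod=5 -> inv=[8 11 14]
Step 5: demand=2,sold=2 ship[1->2]=3 ship[0->1]=4 prod=5 -> inv=[9 12 15]
Step 6: demand=2,sold=2 ship[1->2]=3 ship[0->1]=4 prod=5 -> inv=[10 13 16]
Step 7: demand=2,sold=2 ship[1->2]=3 ship[0->1]=4 prod=5 -> inv=[11 14 17]
Step 8: demand=2,sold=2 ship[1->2]=3 ship[0->1]=4 prod=5 -> inv=[12 15 18]

12 15 18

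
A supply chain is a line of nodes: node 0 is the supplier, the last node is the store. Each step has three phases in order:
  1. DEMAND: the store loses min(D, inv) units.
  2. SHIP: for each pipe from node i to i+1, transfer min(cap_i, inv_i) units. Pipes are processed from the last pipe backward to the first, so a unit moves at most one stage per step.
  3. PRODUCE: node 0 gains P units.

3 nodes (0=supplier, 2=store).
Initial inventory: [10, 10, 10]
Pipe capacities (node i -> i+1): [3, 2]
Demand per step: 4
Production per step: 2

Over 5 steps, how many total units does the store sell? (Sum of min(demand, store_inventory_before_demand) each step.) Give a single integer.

Answer: 18

Derivation:
Step 1: sold=4 (running total=4) -> [9 11 8]
Step 2: sold=4 (running total=8) -> [8 12 6]
Step 3: sold=4 (running total=12) -> [7 13 4]
Step 4: sold=4 (running total=16) -> [6 14 2]
Step 5: sold=2 (running total=18) -> [5 15 2]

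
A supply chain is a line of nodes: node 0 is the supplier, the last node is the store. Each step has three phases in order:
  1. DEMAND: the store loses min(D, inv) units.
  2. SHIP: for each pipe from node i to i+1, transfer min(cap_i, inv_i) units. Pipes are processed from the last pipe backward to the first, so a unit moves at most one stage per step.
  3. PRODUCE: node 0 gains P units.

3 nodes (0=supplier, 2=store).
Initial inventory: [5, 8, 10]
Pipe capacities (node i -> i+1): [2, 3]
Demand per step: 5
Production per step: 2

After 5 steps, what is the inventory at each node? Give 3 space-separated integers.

Step 1: demand=5,sold=5 ship[1->2]=3 ship[0->1]=2 prod=2 -> inv=[5 7 8]
Step 2: demand=5,sold=5 ship[1->2]=3 ship[0->1]=2 prod=2 -> inv=[5 6 6]
Step 3: demand=5,sold=5 ship[1->2]=3 ship[0->1]=2 prod=2 -> inv=[5 5 4]
Step 4: demand=5,sold=4 ship[1->2]=3 ship[0->1]=2 prod=2 -> inv=[5 4 3]
Step 5: demand=5,sold=3 ship[1->2]=3 ship[0->1]=2 prod=2 -> inv=[5 3 3]

5 3 3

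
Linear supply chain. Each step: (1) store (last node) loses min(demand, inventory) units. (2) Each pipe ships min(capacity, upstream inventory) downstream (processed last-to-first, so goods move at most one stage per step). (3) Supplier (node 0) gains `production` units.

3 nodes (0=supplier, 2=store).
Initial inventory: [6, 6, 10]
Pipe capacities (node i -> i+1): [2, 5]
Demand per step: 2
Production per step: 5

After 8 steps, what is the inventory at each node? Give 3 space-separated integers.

Step 1: demand=2,sold=2 ship[1->2]=5 ship[0->1]=2 prod=5 -> inv=[9 3 13]
Step 2: demand=2,sold=2 ship[1->2]=3 ship[0->1]=2 prod=5 -> inv=[12 2 14]
Step 3: demand=2,sold=2 ship[1->2]=2 ship[0->1]=2 prod=5 -> inv=[15 2 14]
Step 4: demand=2,sold=2 ship[1->2]=2 ship[0->1]=2 prod=5 -> inv=[18 2 14]
Step 5: demand=2,sold=2 ship[1->2]=2 ship[0->1]=2 prod=5 -> inv=[21 2 14]
Step 6: demand=2,sold=2 ship[1->2]=2 ship[0->1]=2 prod=5 -> inv=[24 2 14]
Step 7: demand=2,sold=2 ship[1->2]=2 ship[0->1]=2 prod=5 -> inv=[27 2 14]
Step 8: demand=2,sold=2 ship[1->2]=2 ship[0->1]=2 prod=5 -> inv=[30 2 14]

30 2 14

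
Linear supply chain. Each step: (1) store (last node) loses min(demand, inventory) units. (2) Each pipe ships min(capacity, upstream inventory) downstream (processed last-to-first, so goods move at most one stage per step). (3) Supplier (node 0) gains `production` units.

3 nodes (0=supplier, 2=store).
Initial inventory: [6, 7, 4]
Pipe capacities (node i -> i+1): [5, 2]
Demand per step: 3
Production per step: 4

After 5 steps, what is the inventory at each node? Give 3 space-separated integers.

Step 1: demand=3,sold=3 ship[1->2]=2 ship[0->1]=5 prod=4 -> inv=[5 10 3]
Step 2: demand=3,sold=3 ship[1->2]=2 ship[0->1]=5 prod=4 -> inv=[4 13 2]
Step 3: demand=3,sold=2 ship[1->2]=2 ship[0->1]=4 prod=4 -> inv=[4 15 2]
Step 4: demand=3,sold=2 ship[1->2]=2 ship[0->1]=4 prod=4 -> inv=[4 17 2]
Step 5: demand=3,sold=2 ship[1->2]=2 ship[0->1]=4 prod=4 -> inv=[4 19 2]

4 19 2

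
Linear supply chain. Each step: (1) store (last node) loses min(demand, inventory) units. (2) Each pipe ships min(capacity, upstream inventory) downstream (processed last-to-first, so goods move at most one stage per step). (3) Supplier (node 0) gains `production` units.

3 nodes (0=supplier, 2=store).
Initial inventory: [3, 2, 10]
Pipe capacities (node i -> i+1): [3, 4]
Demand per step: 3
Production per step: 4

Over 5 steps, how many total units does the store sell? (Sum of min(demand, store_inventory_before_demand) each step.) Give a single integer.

Answer: 15

Derivation:
Step 1: sold=3 (running total=3) -> [4 3 9]
Step 2: sold=3 (running total=6) -> [5 3 9]
Step 3: sold=3 (running total=9) -> [6 3 9]
Step 4: sold=3 (running total=12) -> [7 3 9]
Step 5: sold=3 (running total=15) -> [8 3 9]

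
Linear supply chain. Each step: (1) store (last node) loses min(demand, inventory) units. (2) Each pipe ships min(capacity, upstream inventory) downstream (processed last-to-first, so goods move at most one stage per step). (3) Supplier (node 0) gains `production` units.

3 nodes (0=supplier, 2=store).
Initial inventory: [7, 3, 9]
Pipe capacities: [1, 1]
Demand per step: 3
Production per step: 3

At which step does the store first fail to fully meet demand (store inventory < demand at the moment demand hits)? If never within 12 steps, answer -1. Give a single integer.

Step 1: demand=3,sold=3 ship[1->2]=1 ship[0->1]=1 prod=3 -> [9 3 7]
Step 2: demand=3,sold=3 ship[1->2]=1 ship[0->1]=1 prod=3 -> [11 3 5]
Step 3: demand=3,sold=3 ship[1->2]=1 ship[0->1]=1 prod=3 -> [13 3 3]
Step 4: demand=3,sold=3 ship[1->2]=1 ship[0->1]=1 prod=3 -> [15 3 1]
Step 5: demand=3,sold=1 ship[1->2]=1 ship[0->1]=1 prod=3 -> [17 3 1]
Step 6: demand=3,sold=1 ship[1->2]=1 ship[0->1]=1 prod=3 -> [19 3 1]
Step 7: demand=3,sold=1 ship[1->2]=1 ship[0->1]=1 prod=3 -> [21 3 1]
Step 8: demand=3,sold=1 ship[1->2]=1 ship[0->1]=1 prod=3 -> [23 3 1]
Step 9: demand=3,sold=1 ship[1->2]=1 ship[0->1]=1 prod=3 -> [25 3 1]
Step 10: demand=3,sold=1 ship[1->2]=1 ship[0->1]=1 prod=3 -> [27 3 1]
Step 11: demand=3,sold=1 ship[1->2]=1 ship[0->1]=1 prod=3 -> [29 3 1]
Step 12: demand=3,sold=1 ship[1->2]=1 ship[0->1]=1 prod=3 -> [31 3 1]
First stockout at step 5

5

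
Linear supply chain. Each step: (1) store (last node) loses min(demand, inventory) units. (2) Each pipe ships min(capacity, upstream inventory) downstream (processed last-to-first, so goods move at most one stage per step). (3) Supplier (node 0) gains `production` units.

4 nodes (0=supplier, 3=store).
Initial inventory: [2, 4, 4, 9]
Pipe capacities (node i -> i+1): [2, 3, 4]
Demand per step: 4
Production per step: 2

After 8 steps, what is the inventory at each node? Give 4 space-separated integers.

Step 1: demand=4,sold=4 ship[2->3]=4 ship[1->2]=3 ship[0->1]=2 prod=2 -> inv=[2 3 3 9]
Step 2: demand=4,sold=4 ship[2->3]=3 ship[1->2]=3 ship[0->1]=2 prod=2 -> inv=[2 2 3 8]
Step 3: demand=4,sold=4 ship[2->3]=3 ship[1->2]=2 ship[0->1]=2 prod=2 -> inv=[2 2 2 7]
Step 4: demand=4,sold=4 ship[2->3]=2 ship[1->2]=2 ship[0->1]=2 prod=2 -> inv=[2 2 2 5]
Step 5: demand=4,sold=4 ship[2->3]=2 ship[1->2]=2 ship[0->1]=2 prod=2 -> inv=[2 2 2 3]
Step 6: demand=4,sold=3 ship[2->3]=2 ship[1->2]=2 ship[0->1]=2 prod=2 -> inv=[2 2 2 2]
Step 7: demand=4,sold=2 ship[2->3]=2 ship[1->2]=2 ship[0->1]=2 prod=2 -> inv=[2 2 2 2]
Step 8: demand=4,sold=2 ship[2->3]=2 ship[1->2]=2 ship[0->1]=2 prod=2 -> inv=[2 2 2 2]

2 2 2 2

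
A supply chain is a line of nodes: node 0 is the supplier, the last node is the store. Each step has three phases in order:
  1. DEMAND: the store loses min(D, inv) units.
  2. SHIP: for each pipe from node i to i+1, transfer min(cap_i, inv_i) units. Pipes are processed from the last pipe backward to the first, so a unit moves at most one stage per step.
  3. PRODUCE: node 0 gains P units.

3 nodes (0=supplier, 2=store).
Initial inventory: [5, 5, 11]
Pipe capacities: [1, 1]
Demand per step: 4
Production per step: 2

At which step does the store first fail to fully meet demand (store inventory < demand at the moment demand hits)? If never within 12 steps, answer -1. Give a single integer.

Step 1: demand=4,sold=4 ship[1->2]=1 ship[0->1]=1 prod=2 -> [6 5 8]
Step 2: demand=4,sold=4 ship[1->2]=1 ship[0->1]=1 prod=2 -> [7 5 5]
Step 3: demand=4,sold=4 ship[1->2]=1 ship[0->1]=1 prod=2 -> [8 5 2]
Step 4: demand=4,sold=2 ship[1->2]=1 ship[0->1]=1 prod=2 -> [9 5 1]
Step 5: demand=4,sold=1 ship[1->2]=1 ship[0->1]=1 prod=2 -> [10 5 1]
Step 6: demand=4,sold=1 ship[1->2]=1 ship[0->1]=1 prod=2 -> [11 5 1]
Step 7: demand=4,sold=1 ship[1->2]=1 ship[0->1]=1 prod=2 -> [12 5 1]
Step 8: demand=4,sold=1 ship[1->2]=1 ship[0->1]=1 prod=2 -> [13 5 1]
Step 9: demand=4,sold=1 ship[1->2]=1 ship[0->1]=1 prod=2 -> [14 5 1]
Step 10: demand=4,sold=1 ship[1->2]=1 ship[0->1]=1 prod=2 -> [15 5 1]
Step 11: demand=4,sold=1 ship[1->2]=1 ship[0->1]=1 prod=2 -> [16 5 1]
Step 12: demand=4,sold=1 ship[1->2]=1 ship[0->1]=1 prod=2 -> [17 5 1]
First stockout at step 4

4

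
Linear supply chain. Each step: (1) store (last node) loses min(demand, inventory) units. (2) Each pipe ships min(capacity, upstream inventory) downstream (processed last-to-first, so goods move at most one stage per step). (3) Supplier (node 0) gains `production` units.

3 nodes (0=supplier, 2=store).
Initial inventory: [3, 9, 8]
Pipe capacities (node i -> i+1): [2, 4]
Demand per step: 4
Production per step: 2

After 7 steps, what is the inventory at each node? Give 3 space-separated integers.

Step 1: demand=4,sold=4 ship[1->2]=4 ship[0->1]=2 prod=2 -> inv=[3 7 8]
Step 2: demand=4,sold=4 ship[1->2]=4 ship[0->1]=2 prod=2 -> inv=[3 5 8]
Step 3: demand=4,sold=4 ship[1->2]=4 ship[0->1]=2 prod=2 -> inv=[3 3 8]
Step 4: demand=4,sold=4 ship[1->2]=3 ship[0->1]=2 prod=2 -> inv=[3 2 7]
Step 5: demand=4,sold=4 ship[1->2]=2 ship[0->1]=2 prod=2 -> inv=[3 2 5]
Step 6: demand=4,sold=4 ship[1->2]=2 ship[0->1]=2 prod=2 -> inv=[3 2 3]
Step 7: demand=4,sold=3 ship[1->2]=2 ship[0->1]=2 prod=2 -> inv=[3 2 2]

3 2 2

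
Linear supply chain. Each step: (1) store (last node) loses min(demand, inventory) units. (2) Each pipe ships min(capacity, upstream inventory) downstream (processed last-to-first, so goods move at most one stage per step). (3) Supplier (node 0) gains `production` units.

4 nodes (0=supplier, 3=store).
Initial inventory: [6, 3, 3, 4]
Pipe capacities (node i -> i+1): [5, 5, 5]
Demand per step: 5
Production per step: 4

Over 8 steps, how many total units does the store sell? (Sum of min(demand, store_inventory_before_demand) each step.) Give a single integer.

Answer: 32

Derivation:
Step 1: sold=4 (running total=4) -> [5 5 3 3]
Step 2: sold=3 (running total=7) -> [4 5 5 3]
Step 3: sold=3 (running total=10) -> [4 4 5 5]
Step 4: sold=5 (running total=15) -> [4 4 4 5]
Step 5: sold=5 (running total=20) -> [4 4 4 4]
Step 6: sold=4 (running total=24) -> [4 4 4 4]
Step 7: sold=4 (running total=28) -> [4 4 4 4]
Step 8: sold=4 (running total=32) -> [4 4 4 4]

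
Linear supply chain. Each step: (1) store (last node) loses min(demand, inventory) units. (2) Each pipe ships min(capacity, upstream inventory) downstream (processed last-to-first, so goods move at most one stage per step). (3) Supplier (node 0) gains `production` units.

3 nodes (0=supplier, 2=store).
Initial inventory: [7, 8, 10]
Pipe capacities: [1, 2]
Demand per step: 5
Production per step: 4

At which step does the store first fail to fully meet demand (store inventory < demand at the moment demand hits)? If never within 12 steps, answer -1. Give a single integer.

Step 1: demand=5,sold=5 ship[1->2]=2 ship[0->1]=1 prod=4 -> [10 7 7]
Step 2: demand=5,sold=5 ship[1->2]=2 ship[0->1]=1 prod=4 -> [13 6 4]
Step 3: demand=5,sold=4 ship[1->2]=2 ship[0->1]=1 prod=4 -> [16 5 2]
Step 4: demand=5,sold=2 ship[1->2]=2 ship[0->1]=1 prod=4 -> [19 4 2]
Step 5: demand=5,sold=2 ship[1->2]=2 ship[0->1]=1 prod=4 -> [22 3 2]
Step 6: demand=5,sold=2 ship[1->2]=2 ship[0->1]=1 prod=4 -> [25 2 2]
Step 7: demand=5,sold=2 ship[1->2]=2 ship[0->1]=1 prod=4 -> [28 1 2]
Step 8: demand=5,sold=2 ship[1->2]=1 ship[0->1]=1 prod=4 -> [31 1 1]
Step 9: demand=5,sold=1 ship[1->2]=1 ship[0->1]=1 prod=4 -> [34 1 1]
Step 10: demand=5,sold=1 ship[1->2]=1 ship[0->1]=1 prod=4 -> [37 1 1]
Step 11: demand=5,sold=1 ship[1->2]=1 ship[0->1]=1 prod=4 -> [40 1 1]
Step 12: demand=5,sold=1 ship[1->2]=1 ship[0->1]=1 prod=4 -> [43 1 1]
First stockout at step 3

3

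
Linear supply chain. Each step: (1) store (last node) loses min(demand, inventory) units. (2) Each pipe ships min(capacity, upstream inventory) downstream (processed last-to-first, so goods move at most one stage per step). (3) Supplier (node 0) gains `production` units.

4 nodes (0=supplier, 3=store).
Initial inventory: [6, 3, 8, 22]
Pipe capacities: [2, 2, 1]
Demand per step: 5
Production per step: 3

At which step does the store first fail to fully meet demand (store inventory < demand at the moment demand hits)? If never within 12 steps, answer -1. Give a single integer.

Step 1: demand=5,sold=5 ship[2->3]=1 ship[1->2]=2 ship[0->1]=2 prod=3 -> [7 3 9 18]
Step 2: demand=5,sold=5 ship[2->3]=1 ship[1->2]=2 ship[0->1]=2 prod=3 -> [8 3 10 14]
Step 3: demand=5,sold=5 ship[2->3]=1 ship[1->2]=2 ship[0->1]=2 prod=3 -> [9 3 11 10]
Step 4: demand=5,sold=5 ship[2->3]=1 ship[1->2]=2 ship[0->1]=2 prod=3 -> [10 3 12 6]
Step 5: demand=5,sold=5 ship[2->3]=1 ship[1->2]=2 ship[0->1]=2 prod=3 -> [11 3 13 2]
Step 6: demand=5,sold=2 ship[2->3]=1 ship[1->2]=2 ship[0->1]=2 prod=3 -> [12 3 14 1]
Step 7: demand=5,sold=1 ship[2->3]=1 ship[1->2]=2 ship[0->1]=2 prod=3 -> [13 3 15 1]
Step 8: demand=5,sold=1 ship[2->3]=1 ship[1->2]=2 ship[0->1]=2 prod=3 -> [14 3 16 1]
Step 9: demand=5,sold=1 ship[2->3]=1 ship[1->2]=2 ship[0->1]=2 prod=3 -> [15 3 17 1]
Step 10: demand=5,sold=1 ship[2->3]=1 ship[1->2]=2 ship[0->1]=2 prod=3 -> [16 3 18 1]
Step 11: demand=5,sold=1 ship[2->3]=1 ship[1->2]=2 ship[0->1]=2 prod=3 -> [17 3 19 1]
Step 12: demand=5,sold=1 ship[2->3]=1 ship[1->2]=2 ship[0->1]=2 prod=3 -> [18 3 20 1]
First stockout at step 6

6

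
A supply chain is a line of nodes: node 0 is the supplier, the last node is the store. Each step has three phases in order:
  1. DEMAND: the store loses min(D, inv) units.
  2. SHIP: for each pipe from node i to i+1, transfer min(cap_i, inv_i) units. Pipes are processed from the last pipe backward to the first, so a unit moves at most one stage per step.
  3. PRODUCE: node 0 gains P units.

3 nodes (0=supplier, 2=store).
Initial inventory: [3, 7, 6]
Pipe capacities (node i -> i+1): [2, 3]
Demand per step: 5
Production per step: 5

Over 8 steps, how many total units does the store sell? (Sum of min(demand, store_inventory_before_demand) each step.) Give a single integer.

Answer: 25

Derivation:
Step 1: sold=5 (running total=5) -> [6 6 4]
Step 2: sold=4 (running total=9) -> [9 5 3]
Step 3: sold=3 (running total=12) -> [12 4 3]
Step 4: sold=3 (running total=15) -> [15 3 3]
Step 5: sold=3 (running total=18) -> [18 2 3]
Step 6: sold=3 (running total=21) -> [21 2 2]
Step 7: sold=2 (running total=23) -> [24 2 2]
Step 8: sold=2 (running total=25) -> [27 2 2]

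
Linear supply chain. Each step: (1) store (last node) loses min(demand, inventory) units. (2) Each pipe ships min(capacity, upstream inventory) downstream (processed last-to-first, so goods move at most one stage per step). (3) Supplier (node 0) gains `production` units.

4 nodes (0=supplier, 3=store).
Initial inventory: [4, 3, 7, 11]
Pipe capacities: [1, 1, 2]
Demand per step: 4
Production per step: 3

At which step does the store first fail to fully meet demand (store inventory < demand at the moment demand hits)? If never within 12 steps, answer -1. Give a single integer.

Step 1: demand=4,sold=4 ship[2->3]=2 ship[1->2]=1 ship[0->1]=1 prod=3 -> [6 3 6 9]
Step 2: demand=4,sold=4 ship[2->3]=2 ship[1->2]=1 ship[0->1]=1 prod=3 -> [8 3 5 7]
Step 3: demand=4,sold=4 ship[2->3]=2 ship[1->2]=1 ship[0->1]=1 prod=3 -> [10 3 4 5]
Step 4: demand=4,sold=4 ship[2->3]=2 ship[1->2]=1 ship[0->1]=1 prod=3 -> [12 3 3 3]
Step 5: demand=4,sold=3 ship[2->3]=2 ship[1->2]=1 ship[0->1]=1 prod=3 -> [14 3 2 2]
Step 6: demand=4,sold=2 ship[2->3]=2 ship[1->2]=1 ship[0->1]=1 prod=3 -> [16 3 1 2]
Step 7: demand=4,sold=2 ship[2->3]=1 ship[1->2]=1 ship[0->1]=1 prod=3 -> [18 3 1 1]
Step 8: demand=4,sold=1 ship[2->3]=1 ship[1->2]=1 ship[0->1]=1 prod=3 -> [20 3 1 1]
Step 9: demand=4,sold=1 ship[2->3]=1 ship[1->2]=1 ship[0->1]=1 prod=3 -> [22 3 1 1]
Step 10: demand=4,sold=1 ship[2->3]=1 ship[1->2]=1 ship[0->1]=1 prod=3 -> [24 3 1 1]
Step 11: demand=4,sold=1 ship[2->3]=1 ship[1->2]=1 ship[0->1]=1 prod=3 -> [26 3 1 1]
Step 12: demand=4,sold=1 ship[2->3]=1 ship[1->2]=1 ship[0->1]=1 prod=3 -> [28 3 1 1]
First stockout at step 5

5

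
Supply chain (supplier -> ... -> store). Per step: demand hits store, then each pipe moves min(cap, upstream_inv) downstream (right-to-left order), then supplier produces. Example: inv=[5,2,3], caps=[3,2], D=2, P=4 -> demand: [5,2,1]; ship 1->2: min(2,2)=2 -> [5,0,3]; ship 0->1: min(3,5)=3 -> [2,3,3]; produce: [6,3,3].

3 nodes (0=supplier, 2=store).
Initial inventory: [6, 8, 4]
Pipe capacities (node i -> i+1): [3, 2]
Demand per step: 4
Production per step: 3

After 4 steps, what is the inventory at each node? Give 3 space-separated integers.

Step 1: demand=4,sold=4 ship[1->2]=2 ship[0->1]=3 prod=3 -> inv=[6 9 2]
Step 2: demand=4,sold=2 ship[1->2]=2 ship[0->1]=3 prod=3 -> inv=[6 10 2]
Step 3: demand=4,sold=2 ship[1->2]=2 ship[0->1]=3 prod=3 -> inv=[6 11 2]
Step 4: demand=4,sold=2 ship[1->2]=2 ship[0->1]=3 prod=3 -> inv=[6 12 2]

6 12 2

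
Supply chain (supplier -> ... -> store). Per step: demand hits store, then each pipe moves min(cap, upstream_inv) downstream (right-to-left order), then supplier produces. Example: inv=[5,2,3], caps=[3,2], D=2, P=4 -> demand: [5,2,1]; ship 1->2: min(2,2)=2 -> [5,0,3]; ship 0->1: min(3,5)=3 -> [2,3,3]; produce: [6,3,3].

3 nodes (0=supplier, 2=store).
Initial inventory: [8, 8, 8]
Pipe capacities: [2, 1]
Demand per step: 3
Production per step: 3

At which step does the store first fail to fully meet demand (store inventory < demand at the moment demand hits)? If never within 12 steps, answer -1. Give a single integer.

Step 1: demand=3,sold=3 ship[1->2]=1 ship[0->1]=2 prod=3 -> [9 9 6]
Step 2: demand=3,sold=3 ship[1->2]=1 ship[0->1]=2 prod=3 -> [10 10 4]
Step 3: demand=3,sold=3 ship[1->2]=1 ship[0->1]=2 prod=3 -> [11 11 2]
Step 4: demand=3,sold=2 ship[1->2]=1 ship[0->1]=2 prod=3 -> [12 12 1]
Step 5: demand=3,sold=1 ship[1->2]=1 ship[0->1]=2 prod=3 -> [13 13 1]
Step 6: demand=3,sold=1 ship[1->2]=1 ship[0->1]=2 prod=3 -> [14 14 1]
Step 7: demand=3,sold=1 ship[1->2]=1 ship[0->1]=2 prod=3 -> [15 15 1]
Step 8: demand=3,sold=1 ship[1->2]=1 ship[0->1]=2 prod=3 -> [16 16 1]
Step 9: demand=3,sold=1 ship[1->2]=1 ship[0->1]=2 prod=3 -> [17 17 1]
Step 10: demand=3,sold=1 ship[1->2]=1 ship[0->1]=2 prod=3 -> [18 18 1]
Step 11: demand=3,sold=1 ship[1->2]=1 ship[0->1]=2 prod=3 -> [19 19 1]
Step 12: demand=3,sold=1 ship[1->2]=1 ship[0->1]=2 prod=3 -> [20 20 1]
First stockout at step 4

4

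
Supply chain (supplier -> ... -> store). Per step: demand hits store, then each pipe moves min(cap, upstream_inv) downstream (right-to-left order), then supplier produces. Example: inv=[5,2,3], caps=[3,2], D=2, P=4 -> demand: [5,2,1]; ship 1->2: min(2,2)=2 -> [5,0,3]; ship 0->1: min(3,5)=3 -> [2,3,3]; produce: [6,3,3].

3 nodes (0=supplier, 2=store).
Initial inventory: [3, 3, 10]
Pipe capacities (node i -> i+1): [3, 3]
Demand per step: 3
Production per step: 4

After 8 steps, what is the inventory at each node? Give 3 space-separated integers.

Step 1: demand=3,sold=3 ship[1->2]=3 ship[0->1]=3 prod=4 -> inv=[4 3 10]
Step 2: demand=3,sold=3 ship[1->2]=3 ship[0->1]=3 prod=4 -> inv=[5 3 10]
Step 3: demand=3,sold=3 ship[1->2]=3 ship[0->1]=3 prod=4 -> inv=[6 3 10]
Step 4: demand=3,sold=3 ship[1->2]=3 ship[0->1]=3 prod=4 -> inv=[7 3 10]
Step 5: demand=3,sold=3 ship[1->2]=3 ship[0->1]=3 prod=4 -> inv=[8 3 10]
Step 6: demand=3,sold=3 ship[1->2]=3 ship[0->1]=3 prod=4 -> inv=[9 3 10]
Step 7: demand=3,sold=3 ship[1->2]=3 ship[0->1]=3 prod=4 -> inv=[10 3 10]
Step 8: demand=3,sold=3 ship[1->2]=3 ship[0->1]=3 prod=4 -> inv=[11 3 10]

11 3 10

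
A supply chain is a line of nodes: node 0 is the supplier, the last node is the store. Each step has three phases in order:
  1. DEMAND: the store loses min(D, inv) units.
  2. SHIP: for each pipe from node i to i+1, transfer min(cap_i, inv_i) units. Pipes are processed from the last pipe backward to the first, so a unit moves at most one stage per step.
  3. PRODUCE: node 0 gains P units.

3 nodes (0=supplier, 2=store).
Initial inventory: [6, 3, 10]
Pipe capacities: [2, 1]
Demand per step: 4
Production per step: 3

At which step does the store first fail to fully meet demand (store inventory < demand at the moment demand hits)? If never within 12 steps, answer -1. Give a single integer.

Step 1: demand=4,sold=4 ship[1->2]=1 ship[0->1]=2 prod=3 -> [7 4 7]
Step 2: demand=4,sold=4 ship[1->2]=1 ship[0->1]=2 prod=3 -> [8 5 4]
Step 3: demand=4,sold=4 ship[1->2]=1 ship[0->1]=2 prod=3 -> [9 6 1]
Step 4: demand=4,sold=1 ship[1->2]=1 ship[0->1]=2 prod=3 -> [10 7 1]
Step 5: demand=4,sold=1 ship[1->2]=1 ship[0->1]=2 prod=3 -> [11 8 1]
Step 6: demand=4,sold=1 ship[1->2]=1 ship[0->1]=2 prod=3 -> [12 9 1]
Step 7: demand=4,sold=1 ship[1->2]=1 ship[0->1]=2 prod=3 -> [13 10 1]
Step 8: demand=4,sold=1 ship[1->2]=1 ship[0->1]=2 prod=3 -> [14 11 1]
Step 9: demand=4,sold=1 ship[1->2]=1 ship[0->1]=2 prod=3 -> [15 12 1]
Step 10: demand=4,sold=1 ship[1->2]=1 ship[0->1]=2 prod=3 -> [16 13 1]
Step 11: demand=4,sold=1 ship[1->2]=1 ship[0->1]=2 prod=3 -> [17 14 1]
Step 12: demand=4,sold=1 ship[1->2]=1 ship[0->1]=2 prod=3 -> [18 15 1]
First stockout at step 4

4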